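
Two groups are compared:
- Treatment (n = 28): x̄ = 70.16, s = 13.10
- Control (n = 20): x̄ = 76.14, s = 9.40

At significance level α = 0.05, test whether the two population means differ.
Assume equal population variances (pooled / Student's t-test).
Student's two-sample t-test (equal variances):
H₀: μ₁ = μ₂
H₁: μ₁ ≠ μ₂
df = n₁ + n₂ - 2 = 46
Pooled variance s_p² = [(n₁-1)s₁² + (n₂-1)s₂²] / (n₁ + n₂ - 2) = [(27)(13.10²) + (19)(9.40²)] / 46 = 137.2241
SE = √(s_p²(1/n₁ + 1/n₂)) = √(137.2241 × (1/28 + 1/20)) = 3.4296
t = (x̄₁ - x̄₂) / SE = (70.16 - 76.14) / 3.4296 = -5.98 / 3.4296 = -1.744
p-value = 0.0879

Since p-value > α = 0.05, we fail to reject H₀.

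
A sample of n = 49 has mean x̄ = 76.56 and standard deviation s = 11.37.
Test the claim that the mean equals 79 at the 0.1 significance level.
One-sample t-test:
H₀: μ = 79
H₁: μ ≠ 79
df = n - 1 = 48
t = (x̄ - μ₀) / (s/√n) = (76.56 - 79) / (11.37/√49) = -1.502
p-value = 0.1396

Since p-value > α = 0.1, we fail to reject H₀.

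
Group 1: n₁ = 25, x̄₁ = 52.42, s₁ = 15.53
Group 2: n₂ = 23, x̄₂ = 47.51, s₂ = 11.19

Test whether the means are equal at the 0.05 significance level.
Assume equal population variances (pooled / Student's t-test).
Student's two-sample t-test (equal variances):
H₀: μ₁ = μ₂
H₁: μ₁ ≠ μ₂
df = n₁ + n₂ - 2 = 46
Pooled variance s_p² = [(n₁-1)s₁² + (n₂-1)s₂²] / (n₁ + n₂ - 2) = [(24)(15.53²) + (22)(11.19²)] / 46 = 185.7195
SE = √(s_p²(1/n₁ + 1/n₂)) = √(185.7195 × (1/25 + 1/23)) = 3.9375
t = (x̄₁ - x̄₂) / SE = (52.42 - 47.51) / 3.9375 = 4.91 / 3.9375 = 1.247
p-value = 0.2187

Since p-value > α = 0.05, we fail to reject H₀.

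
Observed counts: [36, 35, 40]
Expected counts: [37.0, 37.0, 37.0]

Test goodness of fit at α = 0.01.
Chi-square goodness of fit test:
H₀: observed counts match expected distribution
H₁: observed counts differ from expected distribution
df = k - 1 = 2
χ² = Σ(O - E)²/E
   = (36 - 37.0)²/37.0 + (35 - 37.0)²/37.0 + (40 - 37.0)²/37.0
   = 0.027 + 0.108 + 0.243
   = 0.38
p-value = 0.8276

Since p-value > α = 0.01, we fail to reject H₀.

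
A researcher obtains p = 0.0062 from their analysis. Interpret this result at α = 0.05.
Since p = 0.0062 < α = 0.05, reject H₀.
There is sufficient evidence to reject the null hypothesis; the result is statistically significant at the 0.05 level.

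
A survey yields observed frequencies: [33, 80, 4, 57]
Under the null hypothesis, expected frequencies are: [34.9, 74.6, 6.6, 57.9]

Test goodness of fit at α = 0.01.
Chi-square goodness of fit test:
H₀: observed counts match expected distribution
H₁: observed counts differ from expected distribution
df = k - 1 = 3
χ² = Σ(O - E)²/E
   = (33 - 34.9)²/34.9 + (80 - 74.6)²/74.6 + (4 - 6.6)²/6.6 + (57 - 57.9)²/57.9
   = 0.103 + 0.391 + 1.024 + 0.014
   = 1.53
p-value = 0.6748

Since p-value > α = 0.01, we fail to reject H₀.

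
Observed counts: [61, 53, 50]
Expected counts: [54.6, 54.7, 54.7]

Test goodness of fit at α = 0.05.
Chi-square goodness of fit test:
H₀: observed counts match expected distribution
H₁: observed counts differ from expected distribution
df = k - 1 = 2
χ² = Σ(O - E)²/E
   = (61 - 54.6)²/54.6 + (53 - 54.7)²/54.7 + (50 - 54.7)²/54.7
   = 0.750 + 0.053 + 0.404
   = 1.21
p-value = 0.5469

Since p-value > α = 0.05, we fail to reject H₀.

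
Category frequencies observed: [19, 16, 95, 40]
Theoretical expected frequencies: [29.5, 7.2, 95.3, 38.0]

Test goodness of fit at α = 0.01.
Chi-square goodness of fit test:
H₀: observed counts match expected distribution
H₁: observed counts differ from expected distribution
df = k - 1 = 3
χ² = Σ(O - E)²/E
   = (19 - 29.5)²/29.5 + (16 - 7.2)²/7.2 + (95 - 95.3)²/95.3 + (40 - 38.0)²/38.0
   = 3.737 + 10.756 + 0.001 + 0.105
   = 14.60
p-value = 0.0022

Since p-value < α = 0.01, we reject H₀.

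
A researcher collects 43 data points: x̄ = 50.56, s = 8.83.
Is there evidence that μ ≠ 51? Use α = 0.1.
One-sample t-test:
H₀: μ = 51
H₁: μ ≠ 51
df = n - 1 = 42
t = (x̄ - μ₀) / (s/√n) = (50.56 - 51) / (8.83/√43) = -0.327
p-value = 0.7455

Since p-value > α = 0.1, we fail to reject H₀.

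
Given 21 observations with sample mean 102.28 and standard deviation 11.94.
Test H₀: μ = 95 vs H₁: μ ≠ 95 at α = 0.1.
One-sample t-test:
H₀: μ = 95
H₁: μ ≠ 95
df = n - 1 = 20
t = (x̄ - μ₀) / (s/√n) = (102.28 - 95) / (11.94/√21) = 2.794
p-value = 0.0112

Since p-value < α = 0.1, we reject H₀.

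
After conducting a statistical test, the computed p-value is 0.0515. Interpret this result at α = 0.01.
Since p = 0.0515 > α = 0.01, fail to reject H₀.
There is insufficient evidence to reject the null hypothesis; the result is not statistically significant at the 0.01 level.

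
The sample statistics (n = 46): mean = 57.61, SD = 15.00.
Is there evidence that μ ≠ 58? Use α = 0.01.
One-sample t-test:
H₀: μ = 58
H₁: μ ≠ 58
df = n - 1 = 45
t = (x̄ - μ₀) / (s/√n) = (57.61 - 58) / (15.00/√46) = -0.176
p-value = 0.8608

Since p-value > α = 0.01, we fail to reject H₀.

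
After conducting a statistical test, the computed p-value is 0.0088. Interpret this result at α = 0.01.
Since p = 0.0088 < α = 0.01, reject H₀.
There is sufficient evidence to reject the null hypothesis; the result is statistically significant at the 0.01 level.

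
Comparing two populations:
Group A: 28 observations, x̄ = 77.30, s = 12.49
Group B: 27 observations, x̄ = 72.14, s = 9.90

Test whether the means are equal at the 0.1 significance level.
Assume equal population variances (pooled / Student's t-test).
Student's two-sample t-test (equal variances):
H₀: μ₁ = μ₂
H₁: μ₁ ≠ μ₂
df = n₁ + n₂ - 2 = 53
Pooled variance s_p² = [(n₁-1)s₁² + (n₂-1)s₂²] / (n₁ + n₂ - 2) = [(27)(12.49²) + (26)(9.90²)] / 53 = 127.5521
SE = √(s_p²(1/n₁ + 1/n₂)) = √(127.5521 × (1/28 + 1/27)) = 3.0462
t = (x̄₁ - x̄₂) / SE = (77.30 - 72.14) / 3.0462 = 5.16 / 3.0462 = 1.694
p-value = 0.0962

Since p-value < α = 0.1, we reject H₀.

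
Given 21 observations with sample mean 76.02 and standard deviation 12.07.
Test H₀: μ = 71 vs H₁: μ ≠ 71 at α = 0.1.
One-sample t-test:
H₀: μ = 71
H₁: μ ≠ 71
df = n - 1 = 20
t = (x̄ - μ₀) / (s/√n) = (76.02 - 71) / (12.07/√21) = 1.906
p-value = 0.0711

Since p-value < α = 0.1, we reject H₀.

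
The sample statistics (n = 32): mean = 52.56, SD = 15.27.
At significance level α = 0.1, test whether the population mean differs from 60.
One-sample t-test:
H₀: μ = 60
H₁: μ ≠ 60
df = n - 1 = 31
t = (x̄ - μ₀) / (s/√n) = (52.56 - 60) / (15.27/√32) = -2.756
p-value = 0.0097

Since p-value < α = 0.1, we reject H₀.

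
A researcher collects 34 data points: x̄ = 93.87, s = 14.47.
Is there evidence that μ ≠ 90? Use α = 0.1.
One-sample t-test:
H₀: μ = 90
H₁: μ ≠ 90
df = n - 1 = 33
t = (x̄ - μ₀) / (s/√n) = (93.87 - 90) / (14.47/√34) = 1.559
p-value = 0.1284

Since p-value > α = 0.1, we fail to reject H₀.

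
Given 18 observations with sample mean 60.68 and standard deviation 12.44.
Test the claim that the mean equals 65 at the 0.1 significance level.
One-sample t-test:
H₀: μ = 65
H₁: μ ≠ 65
df = n - 1 = 17
t = (x̄ - μ₀) / (s/√n) = (60.68 - 65) / (12.44/√18) = -1.473
p-value = 0.1589

Since p-value > α = 0.1, we fail to reject H₀.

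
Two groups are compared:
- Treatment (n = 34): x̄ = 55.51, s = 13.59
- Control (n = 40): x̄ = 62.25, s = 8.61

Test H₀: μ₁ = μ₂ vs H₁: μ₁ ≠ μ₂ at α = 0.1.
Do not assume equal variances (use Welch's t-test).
Welch's two-sample t-test:
H₀: μ₁ = μ₂
H₁: μ₁ ≠ μ₂
s₁²/n₁ = 13.59²/34 = 5.4320,  s₂²/n₂ = 8.61²/40 = 1.8533
SE = √(s₁²/n₁ + s₂²/n₂) = √(5.4320 + 1.8533) = 2.6991
df (Welch-Satterthwaite) = (s₁²/n₁ + s₂²/n₂)² / [(s₁²/n₁)²/(n₁-1) + (s₂²/n₂)²/(n₂-1)] ≈ 54.04
t = (x̄₁ - x̄₂) / SE = (55.51 - 62.25) / 2.6991 = -6.74 / 2.6991 = -2.497
p-value = 0.0156

Since p-value < α = 0.1, we reject H₀.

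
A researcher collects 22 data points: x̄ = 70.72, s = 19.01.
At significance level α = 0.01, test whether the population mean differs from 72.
One-sample t-test:
H₀: μ = 72
H₁: μ ≠ 72
df = n - 1 = 21
t = (x̄ - μ₀) / (s/√n) = (70.72 - 72) / (19.01/√22) = -0.316
p-value = 0.7553

Since p-value > α = 0.01, we fail to reject H₀.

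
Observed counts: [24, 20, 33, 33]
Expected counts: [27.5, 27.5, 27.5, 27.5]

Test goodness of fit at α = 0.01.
Chi-square goodness of fit test:
H₀: observed counts match expected distribution
H₁: observed counts differ from expected distribution
df = k - 1 = 3
χ² = Σ(O - E)²/E
   = (24 - 27.5)²/27.5 + (20 - 27.5)²/27.5 + (33 - 27.5)²/27.5 + (33 - 27.5)²/27.5
   = 0.445 + 2.045 + 1.100 + 1.100
   = 4.69
p-value = 0.1959

Since p-value > α = 0.01, we fail to reject H₀.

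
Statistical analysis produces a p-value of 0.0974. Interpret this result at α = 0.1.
Since p = 0.0974 < α = 0.1, reject H₀.
There is sufficient evidence to reject the null hypothesis; the result is statistically significant at the 0.1 level.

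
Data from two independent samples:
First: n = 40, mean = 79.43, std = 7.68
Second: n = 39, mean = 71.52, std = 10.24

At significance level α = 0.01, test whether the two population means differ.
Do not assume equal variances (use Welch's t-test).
Welch's two-sample t-test:
H₀: μ₁ = μ₂
H₁: μ₁ ≠ μ₂
s₁²/n₁ = 7.68²/40 = 1.4746,  s₂²/n₂ = 10.24²/39 = 2.6887
SE = √(s₁²/n₁ + s₂²/n₂) = √(1.4746 + 2.6887) = 2.0404
df (Welch-Satterthwaite) = (s₁²/n₁ + s₂²/n₂)² / [(s₁²/n₁)²/(n₁-1) + (s₂²/n₂)²/(n₂-1)] ≈ 70.46
t = (x̄₁ - x̄₂) / SE = (79.43 - 71.52) / 2.0404 = 7.91 / 2.0404 = 3.877
p-value = 0.0002

Since p-value < α = 0.01, we reject H₀.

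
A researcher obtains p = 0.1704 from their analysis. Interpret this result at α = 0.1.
Since p = 0.1704 > α = 0.1, fail to reject H₀.
There is insufficient evidence to reject the null hypothesis; the result is not statistically significant at the 0.1 level.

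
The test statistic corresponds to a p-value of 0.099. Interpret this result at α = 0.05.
Since p = 0.099 > α = 0.05, fail to reject H₀.
There is insufficient evidence to reject the null hypothesis; the result is not statistically significant at the 0.05 level.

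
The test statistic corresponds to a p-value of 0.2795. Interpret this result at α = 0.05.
Since p = 0.2795 > α = 0.05, fail to reject H₀.
There is insufficient evidence to reject the null hypothesis; the result is not statistically significant at the 0.05 level.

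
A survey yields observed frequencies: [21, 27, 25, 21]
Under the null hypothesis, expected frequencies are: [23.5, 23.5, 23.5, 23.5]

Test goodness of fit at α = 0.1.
Chi-square goodness of fit test:
H₀: observed counts match expected distribution
H₁: observed counts differ from expected distribution
df = k - 1 = 3
χ² = Σ(O - E)²/E
   = (21 - 23.5)²/23.5 + (27 - 23.5)²/23.5 + (25 - 23.5)²/23.5 + (21 - 23.5)²/23.5
   = 0.266 + 0.521 + 0.096 + 0.266
   = 1.15
p-value = 0.7653

Since p-value > α = 0.1, we fail to reject H₀.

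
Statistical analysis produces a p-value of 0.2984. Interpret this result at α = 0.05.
Since p = 0.2984 > α = 0.05, fail to reject H₀.
There is insufficient evidence to reject the null hypothesis; the result is not statistically significant at the 0.05 level.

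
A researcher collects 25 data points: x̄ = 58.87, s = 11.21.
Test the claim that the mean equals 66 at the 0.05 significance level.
One-sample t-test:
H₀: μ = 66
H₁: μ ≠ 66
df = n - 1 = 24
t = (x̄ - μ₀) / (s/√n) = (58.87 - 66) / (11.21/√25) = -3.180
p-value = 0.0040

Since p-value < α = 0.05, we reject H₀.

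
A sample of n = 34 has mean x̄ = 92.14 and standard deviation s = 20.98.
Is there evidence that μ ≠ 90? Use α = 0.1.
One-sample t-test:
H₀: μ = 90
H₁: μ ≠ 90
df = n - 1 = 33
t = (x̄ - μ₀) / (s/√n) = (92.14 - 90) / (20.98/√34) = 0.595
p-value = 0.5561

Since p-value > α = 0.1, we fail to reject H₀.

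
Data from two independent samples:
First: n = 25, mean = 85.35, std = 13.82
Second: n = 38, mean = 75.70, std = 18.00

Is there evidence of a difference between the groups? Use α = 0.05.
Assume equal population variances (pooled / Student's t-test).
Student's two-sample t-test (equal variances):
H₀: μ₁ = μ₂
H₁: μ₁ ≠ μ₂
df = n₁ + n₂ - 2 = 61
Pooled variance s_p² = [(n₁-1)s₁² + (n₂-1)s₂²] / (n₁ + n₂ - 2) = [(24)(13.82²) + (37)(18.00²)] / 61 = 271.6691
SE = √(s_p²(1/n₁ + 1/n₂)) = √(271.6691 × (1/25 + 1/38)) = 4.2445
t = (x̄₁ - x̄₂) / SE = (85.35 - 75.70) / 4.2445 = 9.65 / 4.2445 = 2.274
p-value = 0.0265

Since p-value < α = 0.05, we reject H₀.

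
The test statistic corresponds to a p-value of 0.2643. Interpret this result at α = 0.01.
Since p = 0.2643 > α = 0.01, fail to reject H₀.
There is insufficient evidence to reject the null hypothesis; the result is not statistically significant at the 0.01 level.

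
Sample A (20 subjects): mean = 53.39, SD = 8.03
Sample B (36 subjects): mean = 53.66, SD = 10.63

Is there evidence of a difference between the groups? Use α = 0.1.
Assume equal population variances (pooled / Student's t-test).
Student's two-sample t-test (equal variances):
H₀: μ₁ = μ₂
H₁: μ₁ ≠ μ₂
df = n₁ + n₂ - 2 = 54
Pooled variance s_p² = [(n₁-1)s₁² + (n₂-1)s₂²] / (n₁ + n₂ - 2) = [(19)(8.03²) + (35)(10.63²)] / 54 = 95.9265
SE = √(s_p²(1/n₁ + 1/n₂)) = √(95.9265 × (1/20 + 1/36)) = 2.7315
t = (x̄₁ - x̄₂) / SE = (53.39 - 53.66) / 2.7315 = -0.27 / 2.7315 = -0.099
p-value = 0.9216

Since p-value > α = 0.1, we fail to reject H₀.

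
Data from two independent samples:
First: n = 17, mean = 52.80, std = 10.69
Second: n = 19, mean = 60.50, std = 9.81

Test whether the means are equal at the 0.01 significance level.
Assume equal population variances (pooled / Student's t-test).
Student's two-sample t-test (equal variances):
H₀: μ₁ = μ₂
H₁: μ₁ ≠ μ₂
df = n₁ + n₂ - 2 = 34
Pooled variance s_p² = [(n₁-1)s₁² + (n₂-1)s₂²] / (n₁ + n₂ - 2) = [(16)(10.69²) + (18)(9.81²)] / 34 = 104.7255
SE = √(s_p²(1/n₁ + 1/n₂)) = √(104.7255 × (1/17 + 1/19)) = 3.4165
t = (x̄₁ - x̄₂) / SE = (52.80 - 60.50) / 3.4165 = -7.70 / 3.4165 = -2.254
p-value = 0.0308

Since p-value > α = 0.01, we fail to reject H₀.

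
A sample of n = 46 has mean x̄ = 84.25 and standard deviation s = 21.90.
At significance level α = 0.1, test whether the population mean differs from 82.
One-sample t-test:
H₀: μ = 82
H₁: μ ≠ 82
df = n - 1 = 45
t = (x̄ - μ₀) / (s/√n) = (84.25 - 82) / (21.90/√46) = 0.697
p-value = 0.4895

Since p-value > α = 0.1, we fail to reject H₀.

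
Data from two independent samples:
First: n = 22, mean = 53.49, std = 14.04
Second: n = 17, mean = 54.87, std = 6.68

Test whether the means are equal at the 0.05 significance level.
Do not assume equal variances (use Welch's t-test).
Welch's two-sample t-test:
H₀: μ₁ = μ₂
H₁: μ₁ ≠ μ₂
s₁²/n₁ = 14.04²/22 = 8.9601,  s₂²/n₂ = 6.68²/17 = 2.6248
SE = √(s₁²/n₁ + s₂²/n₂) = √(8.9601 + 2.6248) = 3.4037
df (Welch-Satterthwaite) = (s₁²/n₁ + s₂²/n₂)² / [(s₁²/n₁)²/(n₁-1) + (s₂²/n₂)²/(n₂-1)] ≈ 31.55
t = (x̄₁ - x̄₂) / SE = (53.49 - 54.87) / 3.4037 = -1.38 / 3.4037 = -0.405
p-value = 0.6879

Since p-value > α = 0.05, we fail to reject H₀.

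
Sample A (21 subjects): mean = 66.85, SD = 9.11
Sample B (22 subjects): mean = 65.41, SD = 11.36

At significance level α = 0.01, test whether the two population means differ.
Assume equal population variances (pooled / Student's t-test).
Student's two-sample t-test (equal variances):
H₀: μ₁ = μ₂
H₁: μ₁ ≠ μ₂
df = n₁ + n₂ - 2 = 41
Pooled variance s_p² = [(n₁-1)s₁² + (n₂-1)s₂²] / (n₁ + n₂ - 2) = [(20)(9.11²) + (21)(11.36²)] / 41 = 106.5825
SE = √(s_p²(1/n₁ + 1/n₂)) = √(106.5825 × (1/21 + 1/22)) = 3.1496
t = (x̄₁ - x̄₂) / SE = (66.85 - 65.41) / 3.1496 = 1.44 / 3.1496 = 0.457
p-value = 0.6499

Since p-value > α = 0.01, we fail to reject H₀.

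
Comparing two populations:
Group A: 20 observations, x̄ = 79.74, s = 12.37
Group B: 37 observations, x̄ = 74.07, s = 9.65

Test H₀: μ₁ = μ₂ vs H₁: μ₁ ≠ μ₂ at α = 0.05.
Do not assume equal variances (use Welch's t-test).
Welch's two-sample t-test:
H₀: μ₁ = μ₂
H₁: μ₁ ≠ μ₂
s₁²/n₁ = 12.37²/20 = 7.6508,  s₂²/n₂ = 9.65²/37 = 2.5168
SE = √(s₁²/n₁ + s₂²/n₂) = √(7.6508 + 2.5168) = 3.1887
df (Welch-Satterthwaite) = (s₁²/n₁ + s₂²/n₂)² / [(s₁²/n₁)²/(n₁-1) + (s₂²/n₂)²/(n₂-1)] ≈ 31.74
t = (x̄₁ - x̄₂) / SE = (79.74 - 74.07) / 3.1887 = 5.67 / 3.1887 = 1.778
p-value = 0.0850

Since p-value > α = 0.05, we fail to reject H₀.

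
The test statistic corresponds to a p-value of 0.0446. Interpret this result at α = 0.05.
Since p = 0.0446 < α = 0.05, reject H₀.
There is sufficient evidence to reject the null hypothesis; the result is statistically significant at the 0.05 level.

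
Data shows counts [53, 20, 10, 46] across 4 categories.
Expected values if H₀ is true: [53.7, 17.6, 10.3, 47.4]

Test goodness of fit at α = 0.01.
Chi-square goodness of fit test:
H₀: observed counts match expected distribution
H₁: observed counts differ from expected distribution
df = k - 1 = 3
χ² = Σ(O - E)²/E
   = (53 - 53.7)²/53.7 + (20 - 17.6)²/17.6 + (10 - 10.3)²/10.3 + (46 - 47.4)²/47.4
   = 0.009 + 0.327 + 0.009 + 0.041
   = 0.39
p-value = 0.9430

Since p-value > α = 0.01, we fail to reject H₀.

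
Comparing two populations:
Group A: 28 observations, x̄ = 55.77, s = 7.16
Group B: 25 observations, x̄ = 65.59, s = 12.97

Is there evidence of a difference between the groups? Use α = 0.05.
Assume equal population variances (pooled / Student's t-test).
Student's two-sample t-test (equal variances):
H₀: μ₁ = μ₂
H₁: μ₁ ≠ μ₂
df = n₁ + n₂ - 2 = 51
Pooled variance s_p² = [(n₁-1)s₁² + (n₂-1)s₂²] / (n₁ + n₂ - 2) = [(27)(7.16²) + (24)(12.97²)] / 51 = 106.3034
SE = √(s_p²(1/n₁ + 1/n₂)) = √(106.3034 × (1/28 + 1/25)) = 2.8370
t = (x̄₁ - x̄₂) / SE = (55.77 - 65.59) / 2.8370 = -9.82 / 2.8370 = -3.461
p-value = 0.0011

Since p-value < α = 0.05, we reject H₀.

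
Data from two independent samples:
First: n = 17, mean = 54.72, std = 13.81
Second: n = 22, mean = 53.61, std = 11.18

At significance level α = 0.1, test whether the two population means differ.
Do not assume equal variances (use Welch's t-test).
Welch's two-sample t-test:
H₀: μ₁ = μ₂
H₁: μ₁ ≠ μ₂
s₁²/n₁ = 13.81²/17 = 11.2186,  s₂²/n₂ = 11.18²/22 = 5.6815
SE = √(s₁²/n₁ + s₂²/n₂) = √(11.2186 + 5.6815) = 4.1110
df (Welch-Satterthwaite) = (s₁²/n₁ + s₂²/n₂)² / [(s₁²/n₁)²/(n₁-1) + (s₂²/n₂)²/(n₂-1)] ≈ 30.37
t = (x̄₁ - x̄₂) / SE = (54.72 - 53.61) / 4.1110 = 1.11 / 4.1110 = 0.270
p-value = 0.7890

Since p-value > α = 0.1, we fail to reject H₀.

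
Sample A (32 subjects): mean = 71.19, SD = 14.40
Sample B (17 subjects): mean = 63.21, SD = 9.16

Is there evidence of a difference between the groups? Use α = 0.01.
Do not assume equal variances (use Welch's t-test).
Welch's two-sample t-test:
H₀: μ₁ = μ₂
H₁: μ₁ ≠ μ₂
s₁²/n₁ = 14.40²/32 = 6.4800,  s₂²/n₂ = 9.16²/17 = 4.9356
SE = √(s₁²/n₁ + s₂²/n₂) = √(6.4800 + 4.9356) = 3.3787
df (Welch-Satterthwaite) = (s₁²/n₁ + s₂²/n₂)² / [(s₁²/n₁)²/(n₁-1) + (s₂²/n₂)²/(n₂-1)] ≈ 45.30
t = (x̄₁ - x̄₂) / SE = (71.19 - 63.21) / 3.3787 = 7.98 / 3.3787 = 2.362
p-value = 0.0225

Since p-value > α = 0.01, we fail to reject H₀.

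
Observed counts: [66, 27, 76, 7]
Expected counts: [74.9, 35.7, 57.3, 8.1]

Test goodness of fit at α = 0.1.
Chi-square goodness of fit test:
H₀: observed counts match expected distribution
H₁: observed counts differ from expected distribution
df = k - 1 = 3
χ² = Σ(O - E)²/E
   = (66 - 74.9)²/74.9 + (27 - 35.7)²/35.7 + (76 - 57.3)²/57.3 + (7 - 8.1)²/8.1
   = 1.058 + 2.120 + 6.103 + 0.149
   = 9.43
p-value = 0.0241

Since p-value < α = 0.1, we reject H₀.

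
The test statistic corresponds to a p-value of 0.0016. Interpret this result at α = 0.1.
Since p = 0.0016 < α = 0.1, reject H₀.
There is sufficient evidence to reject the null hypothesis; the result is statistically significant at the 0.1 level.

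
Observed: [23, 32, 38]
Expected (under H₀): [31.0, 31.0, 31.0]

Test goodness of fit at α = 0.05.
Chi-square goodness of fit test:
H₀: observed counts match expected distribution
H₁: observed counts differ from expected distribution
df = k - 1 = 2
χ² = Σ(O - E)²/E
   = (23 - 31.0)²/31.0 + (32 - 31.0)²/31.0 + (38 - 31.0)²/31.0
   = 2.065 + 0.032 + 1.581
   = 3.68
p-value = 0.1590

Since p-value > α = 0.05, we fail to reject H₀.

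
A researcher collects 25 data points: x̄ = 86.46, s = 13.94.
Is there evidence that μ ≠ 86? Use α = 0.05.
One-sample t-test:
H₀: μ = 86
H₁: μ ≠ 86
df = n - 1 = 24
t = (x̄ - μ₀) / (s/√n) = (86.46 - 86) / (13.94/√25) = 0.165
p-value = 0.8703

Since p-value > α = 0.05, we fail to reject H₀.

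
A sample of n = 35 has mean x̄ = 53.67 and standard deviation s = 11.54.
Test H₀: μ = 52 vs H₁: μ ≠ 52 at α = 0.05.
One-sample t-test:
H₀: μ = 52
H₁: μ ≠ 52
df = n - 1 = 34
t = (x̄ - μ₀) / (s/√n) = (53.67 - 52) / (11.54/√35) = 0.856
p-value = 0.3979

Since p-value > α = 0.05, we fail to reject H₀.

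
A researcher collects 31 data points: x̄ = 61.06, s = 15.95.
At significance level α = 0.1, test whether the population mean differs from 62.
One-sample t-test:
H₀: μ = 62
H₁: μ ≠ 62
df = n - 1 = 30
t = (x̄ - μ₀) / (s/√n) = (61.06 - 62) / (15.95/√31) = -0.328
p-value = 0.7451

Since p-value > α = 0.1, we fail to reject H₀.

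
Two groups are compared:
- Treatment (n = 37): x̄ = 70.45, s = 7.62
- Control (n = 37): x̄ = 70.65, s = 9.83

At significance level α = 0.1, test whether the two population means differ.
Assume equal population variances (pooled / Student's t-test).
Student's two-sample t-test (equal variances):
H₀: μ₁ = μ₂
H₁: μ₁ ≠ μ₂
df = n₁ + n₂ - 2 = 72
Pooled variance s_p² = [(n₁-1)s₁² + (n₂-1)s₂²] / (n₁ + n₂ - 2) = [(36)(7.62²) + (36)(9.83²)] / 72 = 77.3467
SE = √(s_p²(1/n₁ + 1/n₂)) = √(77.3467 × (1/37 + 1/37)) = 2.0447
t = (x̄₁ - x̄₂) / SE = (70.45 - 70.65) / 2.0447 = -0.20 / 2.0447 = -0.098
p-value = 0.9224

Since p-value > α = 0.1, we fail to reject H₀.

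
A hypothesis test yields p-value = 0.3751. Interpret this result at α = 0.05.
Since p = 0.3751 > α = 0.05, fail to reject H₀.
There is insufficient evidence to reject the null hypothesis; the result is not statistically significant at the 0.05 level.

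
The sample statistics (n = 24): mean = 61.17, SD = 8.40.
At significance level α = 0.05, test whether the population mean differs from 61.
One-sample t-test:
H₀: μ = 61
H₁: μ ≠ 61
df = n - 1 = 23
t = (x̄ - μ₀) / (s/√n) = (61.17 - 61) / (8.40/√24) = 0.099
p-value = 0.9219

Since p-value > α = 0.05, we fail to reject H₀.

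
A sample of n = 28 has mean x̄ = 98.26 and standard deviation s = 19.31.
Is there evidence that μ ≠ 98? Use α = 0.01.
One-sample t-test:
H₀: μ = 98
H₁: μ ≠ 98
df = n - 1 = 27
t = (x̄ - μ₀) / (s/√n) = (98.26 - 98) / (19.31/√28) = 0.071
p-value = 0.9437

Since p-value > α = 0.01, we fail to reject H₀.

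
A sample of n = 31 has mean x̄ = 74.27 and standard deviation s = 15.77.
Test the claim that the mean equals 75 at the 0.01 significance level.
One-sample t-test:
H₀: μ = 75
H₁: μ ≠ 75
df = n - 1 = 30
t = (x̄ - μ₀) / (s/√n) = (74.27 - 75) / (15.77/√31) = -0.258
p-value = 0.7984

Since p-value > α = 0.01, we fail to reject H₀.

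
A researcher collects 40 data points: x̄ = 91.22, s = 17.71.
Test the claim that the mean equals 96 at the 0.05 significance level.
One-sample t-test:
H₀: μ = 96
H₁: μ ≠ 96
df = n - 1 = 39
t = (x̄ - μ₀) / (s/√n) = (91.22 - 96) / (17.71/√40) = -1.707
p-value = 0.0958

Since p-value > α = 0.05, we fail to reject H₀.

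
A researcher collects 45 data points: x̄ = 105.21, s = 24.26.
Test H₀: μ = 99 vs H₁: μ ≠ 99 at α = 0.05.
One-sample t-test:
H₀: μ = 99
H₁: μ ≠ 99
df = n - 1 = 44
t = (x̄ - μ₀) / (s/√n) = (105.21 - 99) / (24.26/√45) = 1.717
p-value = 0.0930

Since p-value > α = 0.05, we fail to reject H₀.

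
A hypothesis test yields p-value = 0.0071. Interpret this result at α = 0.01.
Since p = 0.0071 < α = 0.01, reject H₀.
There is sufficient evidence to reject the null hypothesis; the result is statistically significant at the 0.01 level.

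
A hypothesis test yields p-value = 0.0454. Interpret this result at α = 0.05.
Since p = 0.0454 < α = 0.05, reject H₀.
There is sufficient evidence to reject the null hypothesis; the result is statistically significant at the 0.05 level.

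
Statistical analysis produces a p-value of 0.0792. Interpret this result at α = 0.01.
Since p = 0.0792 > α = 0.01, fail to reject H₀.
There is insufficient evidence to reject the null hypothesis; the result is not statistically significant at the 0.01 level.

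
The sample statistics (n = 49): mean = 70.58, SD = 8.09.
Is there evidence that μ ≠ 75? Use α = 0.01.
One-sample t-test:
H₀: μ = 75
H₁: μ ≠ 75
df = n - 1 = 48
t = (x̄ - μ₀) / (s/√n) = (70.58 - 75) / (8.09/√49) = -3.824
p-value = 0.0004

Since p-value < α = 0.01, we reject H₀.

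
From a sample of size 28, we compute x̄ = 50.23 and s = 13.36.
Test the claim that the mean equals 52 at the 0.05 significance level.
One-sample t-test:
H₀: μ = 52
H₁: μ ≠ 52
df = n - 1 = 27
t = (x̄ - μ₀) / (s/√n) = (50.23 - 52) / (13.36/√28) = -0.701
p-value = 0.4893

Since p-value > α = 0.05, we fail to reject H₀.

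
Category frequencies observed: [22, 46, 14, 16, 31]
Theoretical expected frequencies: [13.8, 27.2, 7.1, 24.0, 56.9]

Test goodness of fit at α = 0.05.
Chi-square goodness of fit test:
H₀: observed counts match expected distribution
H₁: observed counts differ from expected distribution
df = k - 1 = 4
χ² = Σ(O - E)²/E
   = (22 - 13.8)²/13.8 + (46 - 27.2)²/27.2 + (14 - 7.1)²/7.1 + (16 - 24.0)²/24.0 + (31 - 56.9)²/56.9
   = 4.872 + 12.994 + 6.706 + 2.667 + 11.789
   = 39.03
p-value < 0.0001

Since p-value < α = 0.05, we reject H₀.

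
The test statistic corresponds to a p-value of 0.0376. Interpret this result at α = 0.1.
Since p = 0.0376 < α = 0.1, reject H₀.
There is sufficient evidence to reject the null hypothesis; the result is statistically significant at the 0.1 level.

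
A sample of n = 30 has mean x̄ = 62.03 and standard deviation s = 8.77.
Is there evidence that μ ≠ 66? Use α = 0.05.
One-sample t-test:
H₀: μ = 66
H₁: μ ≠ 66
df = n - 1 = 29
t = (x̄ - μ₀) / (s/√n) = (62.03 - 66) / (8.77/√30) = -2.479
p-value = 0.0192

Since p-value < α = 0.05, we reject H₀.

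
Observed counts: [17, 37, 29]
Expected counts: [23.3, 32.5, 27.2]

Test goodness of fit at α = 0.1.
Chi-square goodness of fit test:
H₀: observed counts match expected distribution
H₁: observed counts differ from expected distribution
df = k - 1 = 2
χ² = Σ(O - E)²/E
   = (17 - 23.3)²/23.3 + (37 - 32.5)²/32.5 + (29 - 27.2)²/27.2
   = 1.703 + 0.623 + 0.119
   = 2.45
p-value = 0.2944

Since p-value > α = 0.1, we fail to reject H₀.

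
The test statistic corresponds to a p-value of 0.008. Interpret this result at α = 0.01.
Since p = 0.008 < α = 0.01, reject H₀.
There is sufficient evidence to reject the null hypothesis; the result is statistically significant at the 0.01 level.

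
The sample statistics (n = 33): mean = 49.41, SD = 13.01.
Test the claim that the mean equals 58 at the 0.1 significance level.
One-sample t-test:
H₀: μ = 58
H₁: μ ≠ 58
df = n - 1 = 32
t = (x̄ - μ₀) / (s/√n) = (49.41 - 58) / (13.01/√33) = -3.793
p-value = 0.0006

Since p-value < α = 0.1, we reject H₀.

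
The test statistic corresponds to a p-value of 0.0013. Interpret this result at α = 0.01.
Since p = 0.0013 < α = 0.01, reject H₀.
There is sufficient evidence to reject the null hypothesis; the result is statistically significant at the 0.01 level.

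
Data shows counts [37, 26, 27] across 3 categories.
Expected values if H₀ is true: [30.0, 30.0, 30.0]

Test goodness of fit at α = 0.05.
Chi-square goodness of fit test:
H₀: observed counts match expected distribution
H₁: observed counts differ from expected distribution
df = k - 1 = 2
χ² = Σ(O - E)²/E
   = (37 - 30.0)²/30.0 + (26 - 30.0)²/30.0 + (27 - 30.0)²/30.0
   = 1.633 + 0.533 + 0.300
   = 2.47
p-value = 0.2913

Since p-value > α = 0.05, we fail to reject H₀.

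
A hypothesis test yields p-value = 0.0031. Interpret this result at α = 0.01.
Since p = 0.0031 < α = 0.01, reject H₀.
There is sufficient evidence to reject the null hypothesis; the result is statistically significant at the 0.01 level.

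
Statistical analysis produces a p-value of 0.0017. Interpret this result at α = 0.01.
Since p = 0.0017 < α = 0.01, reject H₀.
There is sufficient evidence to reject the null hypothesis; the result is statistically significant at the 0.01 level.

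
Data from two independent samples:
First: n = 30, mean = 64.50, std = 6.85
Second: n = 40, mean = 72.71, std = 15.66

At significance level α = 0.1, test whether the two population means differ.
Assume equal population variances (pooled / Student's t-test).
Student's two-sample t-test (equal variances):
H₀: μ₁ = μ₂
H₁: μ₁ ≠ μ₂
df = n₁ + n₂ - 2 = 68
Pooled variance s_p² = [(n₁-1)s₁² + (n₂-1)s₂²] / (n₁ + n₂ - 2) = [(29)(6.85²) + (39)(15.66²)] / 68 = 160.6609
SE = √(s_p²(1/n₁ + 1/n₂)) = √(160.6609 × (1/30 + 1/40)) = 3.0614
t = (x̄₁ - x̄₂) / SE = (64.50 - 72.71) / 3.0614 = -8.21 / 3.0614 = -2.682
p-value = 0.0092

Since p-value < α = 0.1, we reject H₀.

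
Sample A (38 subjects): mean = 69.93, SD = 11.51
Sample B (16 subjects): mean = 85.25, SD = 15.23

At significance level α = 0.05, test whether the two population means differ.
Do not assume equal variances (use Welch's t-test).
Welch's two-sample t-test:
H₀: μ₁ = μ₂
H₁: μ₁ ≠ μ₂
s₁²/n₁ = 11.51²/38 = 3.4863,  s₂²/n₂ = 15.23²/16 = 14.4971
SE = √(s₁²/n₁ + s₂²/n₂) = √(3.4863 + 14.4971) = 4.2407
df (Welch-Satterthwaite) = (s₁²/n₁ + s₂²/n₂)² / [(s₁²/n₁)²/(n₁-1) + (s₂²/n₂)²/(n₂-1)] ≈ 22.55
t = (x̄₁ - x̄₂) / SE = (69.93 - 85.25) / 4.2407 = -15.32 / 4.2407 = -3.613
p-value = 0.0015

Since p-value < α = 0.05, we reject H₀.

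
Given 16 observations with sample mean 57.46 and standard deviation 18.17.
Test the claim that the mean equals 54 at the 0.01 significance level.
One-sample t-test:
H₀: μ = 54
H₁: μ ≠ 54
df = n - 1 = 15
t = (x̄ - μ₀) / (s/√n) = (57.46 - 54) / (18.17/√16) = 0.762
p-value = 0.4581

Since p-value > α = 0.01, we fail to reject H₀.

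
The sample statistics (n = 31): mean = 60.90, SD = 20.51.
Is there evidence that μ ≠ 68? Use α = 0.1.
One-sample t-test:
H₀: μ = 68
H₁: μ ≠ 68
df = n - 1 = 30
t = (x̄ - μ₀) / (s/√n) = (60.90 - 68) / (20.51/√31) = -1.927
p-value = 0.0634

Since p-value < α = 0.1, we reject H₀.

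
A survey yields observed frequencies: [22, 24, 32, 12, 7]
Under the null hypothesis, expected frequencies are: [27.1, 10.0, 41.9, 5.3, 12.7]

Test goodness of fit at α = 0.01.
Chi-square goodness of fit test:
H₀: observed counts match expected distribution
H₁: observed counts differ from expected distribution
df = k - 1 = 4
χ² = Σ(O - E)²/E
   = (22 - 27.1)²/27.1 + (24 - 10.0)²/10.0 + (32 - 41.9)²/41.9 + (12 - 5.3)²/5.3 + (7 - 12.7)²/12.7
   = 0.960 + 19.600 + 2.339 + 8.470 + 2.558
   = 33.93
p-value < 0.0001

Since p-value < α = 0.01, we reject H₀.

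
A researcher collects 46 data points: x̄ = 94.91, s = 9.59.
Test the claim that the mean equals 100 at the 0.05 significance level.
One-sample t-test:
H₀: μ = 100
H₁: μ ≠ 100
df = n - 1 = 45
t = (x̄ - μ₀) / (s/√n) = (94.91 - 100) / (9.59/√46) = -3.600
p-value = 0.0008

Since p-value < α = 0.05, we reject H₀.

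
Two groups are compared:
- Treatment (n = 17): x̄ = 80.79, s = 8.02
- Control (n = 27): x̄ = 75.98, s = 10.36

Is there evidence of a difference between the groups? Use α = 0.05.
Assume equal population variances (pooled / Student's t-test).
Student's two-sample t-test (equal variances):
H₀: μ₁ = μ₂
H₁: μ₁ ≠ μ₂
df = n₁ + n₂ - 2 = 42
Pooled variance s_p² = [(n₁-1)s₁² + (n₂-1)s₂²] / (n₁ + n₂ - 2) = [(16)(8.02²) + (26)(10.36²)] / 42 = 90.9451
SE = √(s_p²(1/n₁ + 1/n₂)) = √(90.9451 × (1/17 + 1/27)) = 2.9526
t = (x̄₁ - x̄₂) / SE = (80.79 - 75.98) / 2.9526 = 4.81 / 2.9526 = 1.629
p-value = 0.1108

Since p-value > α = 0.05, we fail to reject H₀.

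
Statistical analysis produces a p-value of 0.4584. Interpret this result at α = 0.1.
Since p = 0.4584 > α = 0.1, fail to reject H₀.
There is insufficient evidence to reject the null hypothesis; the result is not statistically significant at the 0.1 level.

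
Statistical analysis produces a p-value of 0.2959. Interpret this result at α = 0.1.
Since p = 0.2959 > α = 0.1, fail to reject H₀.
There is insufficient evidence to reject the null hypothesis; the result is not statistically significant at the 0.1 level.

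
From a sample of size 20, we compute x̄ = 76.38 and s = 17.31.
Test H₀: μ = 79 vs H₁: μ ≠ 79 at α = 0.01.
One-sample t-test:
H₀: μ = 79
H₁: μ ≠ 79
df = n - 1 = 19
t = (x̄ - μ₀) / (s/√n) = (76.38 - 79) / (17.31/√20) = -0.677
p-value = 0.5066

Since p-value > α = 0.01, we fail to reject H₀.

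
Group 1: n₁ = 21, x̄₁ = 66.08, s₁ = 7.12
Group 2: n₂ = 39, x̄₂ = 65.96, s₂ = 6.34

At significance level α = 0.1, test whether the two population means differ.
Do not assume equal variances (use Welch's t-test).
Welch's two-sample t-test:
H₀: μ₁ = μ₂
H₁: μ₁ ≠ μ₂
s₁²/n₁ = 7.12²/21 = 2.4140,  s₂²/n₂ = 6.34²/39 = 1.0307
SE = √(s₁²/n₁ + s₂²/n₂) = √(2.4140 + 1.0307) = 1.8560
df (Welch-Satterthwaite) = (s₁²/n₁ + s₂²/n₂)² / [(s₁²/n₁)²/(n₁-1) + (s₂²/n₂)²/(n₂-1)] ≈ 37.16
t = (x̄₁ - x̄₂) / SE = (66.08 - 65.96) / 1.8560 = 0.12 / 1.8560 = 0.065
p-value = 0.9488

Since p-value > α = 0.1, we fail to reject H₀.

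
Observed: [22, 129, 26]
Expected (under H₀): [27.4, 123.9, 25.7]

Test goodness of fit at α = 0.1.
Chi-square goodness of fit test:
H₀: observed counts match expected distribution
H₁: observed counts differ from expected distribution
df = k - 1 = 2
χ² = Σ(O - E)²/E
   = (22 - 27.4)²/27.4 + (129 - 123.9)²/123.9 + (26 - 25.7)²/25.7
   = 1.064 + 0.210 + 0.004
   = 1.28
p-value = 0.5279

Since p-value > α = 0.1, we fail to reject H₀.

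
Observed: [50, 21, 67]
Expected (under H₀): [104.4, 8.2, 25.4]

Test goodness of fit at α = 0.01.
Chi-square goodness of fit test:
H₀: observed counts match expected distribution
H₁: observed counts differ from expected distribution
df = k - 1 = 2
χ² = Σ(O - E)²/E
   = (50 - 104.4)²/104.4 + (21 - 8.2)²/8.2 + (67 - 25.4)²/25.4
   = 28.346 + 19.980 + 68.132
   = 116.46
p-value < 0.0001

Since p-value < α = 0.01, we reject H₀.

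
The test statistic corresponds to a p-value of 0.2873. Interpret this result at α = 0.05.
Since p = 0.2873 > α = 0.05, fail to reject H₀.
There is insufficient evidence to reject the null hypothesis; the result is not statistically significant at the 0.05 level.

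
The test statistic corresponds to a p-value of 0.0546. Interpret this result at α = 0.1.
Since p = 0.0546 < α = 0.1, reject H₀.
There is sufficient evidence to reject the null hypothesis; the result is statistically significant at the 0.1 level.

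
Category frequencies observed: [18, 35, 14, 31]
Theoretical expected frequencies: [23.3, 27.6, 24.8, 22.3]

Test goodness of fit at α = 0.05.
Chi-square goodness of fit test:
H₀: observed counts match expected distribution
H₁: observed counts differ from expected distribution
df = k - 1 = 3
χ² = Σ(O - E)²/E
   = (18 - 23.3)²/23.3 + (35 - 27.6)²/27.6 + (14 - 24.8)²/24.8 + (31 - 22.3)²/22.3
   = 1.206 + 1.984 + 4.703 + 3.394
   = 11.29
p-value = 0.0103

Since p-value < α = 0.05, we reject H₀.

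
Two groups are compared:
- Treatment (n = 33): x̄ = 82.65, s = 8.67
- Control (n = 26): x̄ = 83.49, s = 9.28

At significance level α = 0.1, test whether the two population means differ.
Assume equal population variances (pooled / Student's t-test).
Student's two-sample t-test (equal variances):
H₀: μ₁ = μ₂
H₁: μ₁ ≠ μ₂
df = n₁ + n₂ - 2 = 57
Pooled variance s_p² = [(n₁-1)s₁² + (n₂-1)s₂²] / (n₁ + n₂ - 2) = [(32)(8.67²) + (25)(9.28²)] / 57 = 79.9713
SE = √(s_p²(1/n₁ + 1/n₂)) = √(79.9713 × (1/33 + 1/26)) = 2.3450
t = (x̄₁ - x̄₂) / SE = (82.65 - 83.49) / 2.3450 = -0.84 / 2.3450 = -0.358
p-value = 0.7215

Since p-value > α = 0.1, we fail to reject H₀.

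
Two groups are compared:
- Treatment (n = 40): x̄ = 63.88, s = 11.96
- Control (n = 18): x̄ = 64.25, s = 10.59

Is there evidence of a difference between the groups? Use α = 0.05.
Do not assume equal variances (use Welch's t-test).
Welch's two-sample t-test:
H₀: μ₁ = μ₂
H₁: μ₁ ≠ μ₂
s₁²/n₁ = 11.96²/40 = 3.5760,  s₂²/n₂ = 10.59²/18 = 6.2305
SE = √(s₁²/n₁ + s₂²/n₂) = √(3.5760 + 6.2305) = 3.1315
df (Welch-Satterthwaite) = (s₁²/n₁ + s₂²/n₂)² / [(s₁²/n₁)²/(n₁-1) + (s₂²/n₂)²/(n₂-1)] ≈ 36.83
t = (x̄₁ - x̄₂) / SE = (63.88 - 64.25) / 3.1315 = -0.37 / 3.1315 = -0.118
p-value = 0.9066

Since p-value > α = 0.05, we fail to reject H₀.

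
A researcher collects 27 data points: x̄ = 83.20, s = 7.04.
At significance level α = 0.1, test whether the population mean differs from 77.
One-sample t-test:
H₀: μ = 77
H₁: μ ≠ 77
df = n - 1 = 26
t = (x̄ - μ₀) / (s/√n) = (83.20 - 77) / (7.04/√27) = 4.576
p-value = 0.0001

Since p-value < α = 0.1, we reject H₀.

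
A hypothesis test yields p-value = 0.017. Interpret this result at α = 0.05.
Since p = 0.017 < α = 0.05, reject H₀.
There is sufficient evidence to reject the null hypothesis; the result is statistically significant at the 0.05 level.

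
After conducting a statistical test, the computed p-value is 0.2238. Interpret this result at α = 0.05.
Since p = 0.2238 > α = 0.05, fail to reject H₀.
There is insufficient evidence to reject the null hypothesis; the result is not statistically significant at the 0.05 level.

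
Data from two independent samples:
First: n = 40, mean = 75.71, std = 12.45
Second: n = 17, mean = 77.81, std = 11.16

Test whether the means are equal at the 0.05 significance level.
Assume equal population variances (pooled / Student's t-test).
Student's two-sample t-test (equal variances):
H₀: μ₁ = μ₂
H₁: μ₁ ≠ μ₂
df = n₁ + n₂ - 2 = 55
Pooled variance s_p² = [(n₁-1)s₁² + (n₂-1)s₂²] / (n₁ + n₂ - 2) = [(39)(12.45²) + (16)(11.16²)] / 55 = 146.1423
SE = √(s_p²(1/n₁ + 1/n₂)) = √(146.1423 × (1/40 + 1/17)) = 3.5000
t = (x̄₁ - x̄₂) / SE = (75.71 - 77.81) / 3.5000 = -2.10 / 3.5000 = -0.600
p-value = 0.5510

Since p-value > α = 0.05, we fail to reject H₀.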